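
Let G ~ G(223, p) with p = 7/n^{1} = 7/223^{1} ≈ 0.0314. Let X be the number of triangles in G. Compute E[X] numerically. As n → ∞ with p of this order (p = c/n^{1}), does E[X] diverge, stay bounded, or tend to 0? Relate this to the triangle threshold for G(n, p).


Number of potential triangles: C(223, 3) = 1823471.
Each occurs with probability p³ ≈ (0.0314)³ ≈ 3.09300e-05.
By linearity: E[X] = C(223, 3)·p³ ≈ 1823471 · 3.09300e-05 ≈ 56.400.
Here α = 1, so p = 7/n is exactly at the triangle threshold p ~ 1/n. Asymptotically E[X] → c³/6 = 7³/6 = 343/6 ≈ 57.167, a bounded constant. In this regime the triangle count is asymptotically Poisson(c³/6).

E[X] ≈ 56.400; in regime p = Θ(1/n^{1}) E[X] stays bounded (at the triangle threshold p ~ 1/n).


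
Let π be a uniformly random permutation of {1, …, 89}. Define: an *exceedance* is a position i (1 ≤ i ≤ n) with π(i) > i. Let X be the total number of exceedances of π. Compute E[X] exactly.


Write X = Σ_{i=1}^{89} X_i, where X_i = 1_{π(i) > i}.
For each fixed i, π(i) is uniform over {1, …, 89} (marginal of a uniform permutation), so P[π(i) > i] = (n − i)/n. Summing: Σ_{i=1}^{89} (n − i)/n = (0 + 1 + … + 88)/89 = 89(89 − 1)/(2·89) = (89 − 1)/2.
Hence E[X] = Σ_{i=1}^{89} (89 − i)/89 = 44 ≈ 44.0000.

E[X] = 44 = 44.0000.


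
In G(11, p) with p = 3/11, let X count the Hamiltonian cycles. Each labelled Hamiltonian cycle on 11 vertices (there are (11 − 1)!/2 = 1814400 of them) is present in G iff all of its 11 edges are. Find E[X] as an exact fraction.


K_11 has (11 − 1)!/2 = 1814400 labelled Hamiltonian cycles.
For each such Hamiltonian cycle H, let X_H = 1 if all 11 edges of H are present in G. Then P[X_H = 1] = p^{11} = (3/11)^{11} = 177147/285311670611.
By linearity of expectation: E[X] = Σ_H E[X_H] = 1814400 · p^{11} = 1814400 · 177147/285311670611 = 321415516800/285311670611.
Numerically: E[X] ≈ 1.1265.

E[X] = 1814400 · (3/11)^{11} = 321415516800/285311670611 ≈ 1.1265.


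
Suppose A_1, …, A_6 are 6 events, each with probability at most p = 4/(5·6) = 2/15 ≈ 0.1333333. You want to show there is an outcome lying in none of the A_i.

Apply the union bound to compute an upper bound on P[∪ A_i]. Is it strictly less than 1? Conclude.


Union bound: P[∪_{i=1}^{6} A_i] ≤ Σ_i P[A_i] ≤ 6·p = 6·(2/15) = 4/5.
Numerically: 4/5 ≈ 0.8000000.
Is 4/5 < 1? YES.
Since P[∪ A_i] ≤ 4/5 < 1, the complement has P[∩ A_i^c] ≥ 1 − 4/5 = 1/5 > 0, so some outcome avoids every A_i.

6·p = 4/5 ≈ 0.8000000; existence CERTIFIED by the union bound.


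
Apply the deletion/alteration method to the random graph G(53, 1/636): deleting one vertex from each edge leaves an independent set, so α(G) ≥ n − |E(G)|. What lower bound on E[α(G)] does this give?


E[|E(G)|] = C(53, 2)·p = 1378 · (1/636) = 13/6.
E[α(G)] ≥ n − E[|E(G)|] = 53 − 13/6 = 305/6.
Numerically: ≈ 50.8333.
(This is only a lower bound; the true E[α(G)] may be larger.)

E[α(G)] ≥ 305/6 ≈ 50.8333.


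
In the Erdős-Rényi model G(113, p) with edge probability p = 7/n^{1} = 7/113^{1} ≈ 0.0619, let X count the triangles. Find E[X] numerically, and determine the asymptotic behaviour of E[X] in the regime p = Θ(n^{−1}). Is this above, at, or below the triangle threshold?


Number of potential triangles: C(113, 3) = 234136.
Each occurs with probability p³ ≈ (0.0619)³ ≈ 2.37716e-04.
By linearity: E[X] = C(113, 3)·p³ ≈ 234136 · 2.37716e-04 ≈ 55.658.
Here α = 1, so p = 7/n is exactly at the triangle threshold p ~ 1/n. Asymptotically E[X] → c³/6 = 7³/6 = 343/6 ≈ 57.167, a bounded constant. In this regime the triangle count is asymptotically Poisson(c³/6).

E[X] ≈ 55.658; in regime p = Θ(1/n^{1}) E[X] stays bounded (at the triangle threshold p ~ 1/n).


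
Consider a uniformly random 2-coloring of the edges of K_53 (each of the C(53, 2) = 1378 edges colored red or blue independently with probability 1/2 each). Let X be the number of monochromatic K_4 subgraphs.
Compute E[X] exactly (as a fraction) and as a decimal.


Let X = Σ_S X_S over the C(53, 4) = 292825 subsets S of size 4, where X_S = 1 if the K_4 on S is monochromatic.
For a fixed S, the K_4 on S has C(4, 2) = 6 edges. P[all 6 edges red] = (1/2)^6, and likewise for blue, so P[monochromatic] = 2·(1/2)^6 = 2^{1 − 6} = 1/32.
Summing: E[X] = C(53, 4) · 2^{1 − 6} = 292825 · 1/32 = 292825/32.
Numerically: E[X] ≈ 9150.78125.

E[X] = C(53,4)·2^(1−C(4,2)) = 292825/32 ≈ 9150.78125.


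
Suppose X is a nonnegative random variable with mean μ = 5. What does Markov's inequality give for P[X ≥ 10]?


μ = E[X] = 5, a = 10.
Markov: P[X ≥ 10] ≤ μ/a = (5)/10 = 1/2.
Numerically: ≈ 0.500000.
(Since a = 10 > μ = 5.000000, the bound 1/2 is < 1 and informative.)

P[X ≥ 10] ≤ 1/2 ≈ 0.500000.


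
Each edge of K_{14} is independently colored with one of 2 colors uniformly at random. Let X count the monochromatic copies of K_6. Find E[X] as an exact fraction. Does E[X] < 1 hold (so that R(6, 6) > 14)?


E[X] = C(14, 6) · 2^{1 − 15} = 3003 · 2^{−14} = 3003/16384.
As a reduced fraction: E[X] = 3003/16384 ≈ 0.183289.
Is E[X] < 1? YES.
Since E[X] < 1, there exists a 2-coloring of K_{14} with no monochromatic K_6; hence R(6, 6) > 14.

E[X] = 3003/16384 ≈ 0.183289; E[X] < 1, so R(6, 6) > 14.


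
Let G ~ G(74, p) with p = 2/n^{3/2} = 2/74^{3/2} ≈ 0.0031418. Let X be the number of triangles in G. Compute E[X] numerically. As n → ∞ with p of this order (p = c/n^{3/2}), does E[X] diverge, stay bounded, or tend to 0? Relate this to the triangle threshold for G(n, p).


Number of potential triangles: C(74, 3) = 64824.
Each occurs with probability p³ ≈ (0.0031418)³ ≈ 3.1013248e-08.
By linearity: E[X] = C(74, 3)·p³ ≈ 64824 · 3.1013248e-08 ≈ 0.00201.
Since α = 3/2 > 1, p = c/n^{3/2} = o(1/n) is below the triangle threshold p ~ 1/n. Asymptotically E[X] ~ (c³/6)·n^{3(1−α)} = (2³/6)·n^{-1.5} → 0, so by Markov's inequality G has no triangles w.h.p.

E[X] ≈ 0.00201; in regime p = Θ(1/n^{3/2}) E[X] tends to 0 (below the triangle threshold p ~ 1/n).


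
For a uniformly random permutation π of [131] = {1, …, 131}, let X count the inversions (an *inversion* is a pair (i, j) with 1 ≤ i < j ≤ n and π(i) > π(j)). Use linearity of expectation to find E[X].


Write X = Σ X_I over the C(131, 2) = 8515 pairs i < j, with X_I the indicator of one inversion.
There are 8515 indicators.
For each fixed pair i < j, the values π(i) and π(j) are two distinct elements of {1, …, 131} in uniformly random order; by symmetry P[π(i) > π(j)] = 1/2.
By linearity: E[X] = 8515 · (1/2) = C(131, 2) · (1/2) = 8515/2 = 8515/2 ≈ 4257.500.

E[X] = 8515/2 = 4257.500.


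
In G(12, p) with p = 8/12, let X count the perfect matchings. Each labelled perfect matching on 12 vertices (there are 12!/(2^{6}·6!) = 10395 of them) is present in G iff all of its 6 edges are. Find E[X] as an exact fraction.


K_12 has 12!/(2^{6}·6!) = 10395 labelled perfect matchings.
For each such perfect matching H, let X_H = 1 if all 6 edges of H are present in G. Then P[X_H = 1] = p^{6} = (2/3)^{6} = 64/729.
Summing the indicators: E[X] = Σ_H E[X_H] = 10395 · p^{6} = 10395 · 64/729 = 24640/27.
Numerically: E[X] ≈ 912.6.

E[X] = 10395 · (2/3)^{6} = 24640/27 ≈ 912.6.


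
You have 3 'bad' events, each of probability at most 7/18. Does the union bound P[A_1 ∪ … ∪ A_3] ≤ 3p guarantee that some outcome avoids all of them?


Union bound: P[∪_{i=1}^{3} A_i] ≤ Σ_i P[A_i] ≤ 3·p = 3·(7/18) = 7/6.
Numerically: 7/6 ≈ 1.166667.
Is 7/6 < 1? NO.
Since the bound 7/6 is ≥ 1, the union bound is uninformative here; it does NOT by itself certify existence.

3·p = 7/6 ≈ 1.166667; existence NOT certified by the union bound.


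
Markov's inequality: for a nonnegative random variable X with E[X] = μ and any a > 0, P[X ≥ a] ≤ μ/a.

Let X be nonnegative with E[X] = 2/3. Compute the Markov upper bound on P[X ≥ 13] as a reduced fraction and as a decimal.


μ = E[X] = 2/3, a = 13.
Markov: P[X ≥ 13] ≤ μ/a = (2/3)/13 = 2/39.
Numerically: ≈ 0.05128.
(Since a = 13 > μ = 0.66667, the bound 2/39 is < 1 and informative.)

P[X ≥ 13] ≤ 2/39 ≈ 0.05128.


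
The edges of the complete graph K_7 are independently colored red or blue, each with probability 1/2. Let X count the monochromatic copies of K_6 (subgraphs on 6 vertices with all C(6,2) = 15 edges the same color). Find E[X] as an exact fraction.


Let X = Σ_S X_S over the C(7, 6) = 7 subsets S of size 6, where X_S = 1 if the K_6 on S is monochromatic.
For a fixed S, the K_6 on S has C(6, 2) = 15 edges. P[all 15 edges red] = (1/2)^15, and likewise for blue, so P[monochromatic] = 2·(1/2)^15 = 2^{1 − 15} = 1/16384.
Summing: E[X] = C(7, 6) · 2^{1 − 15} = 7 · 1/16384 = 7/16384.
Numerically: E[X] ≈ 0.00043.

E[X] = C(7,6)·2^(1−C(6,2)) = 7/16384 ≈ 0.00043.


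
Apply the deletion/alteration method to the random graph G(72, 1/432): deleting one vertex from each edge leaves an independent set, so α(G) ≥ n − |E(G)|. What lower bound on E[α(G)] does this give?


E[|E(G)|] = C(72, 2)·p = 2556 · (1/432) = 71/12.
E[α(G)] ≥ n − E[|E(G)|] = 72 − 71/12 = 793/12.
Numerically: ≈ 66.083333.
(This is only a lower bound; the true E[α(G)] may be larger.)

E[α(G)] ≥ 793/12 ≈ 66.083333.


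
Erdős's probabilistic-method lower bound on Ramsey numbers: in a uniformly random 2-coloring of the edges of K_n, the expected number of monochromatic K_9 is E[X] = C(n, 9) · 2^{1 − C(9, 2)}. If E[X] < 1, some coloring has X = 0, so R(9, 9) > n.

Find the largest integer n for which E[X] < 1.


We need C(n, 9) · 2^{1 − 36} < 1, i.e. C(n, 9) < 2^{36 − 1} = 34359738368.
Check values of n near the boundary:
  n = 62: C(62, 9) = 20286591270; 20286591270 < 34359738368? YES
  n = 63: C(63, 9) = 23667689815; 23667689815 < 34359738368? YES
  n = 64: C(64, 9) = 27540584512; 27540584512 < 34359738368? YES
  n = 65: C(65, 9) = 31966749880; 31966749880 < 34359738368? YES
  n = 66: C(66, 9) = 37014131440; 37014131440 < 34359738368? NO
The largest n with C(n, 9) < 34359738368 is n = 65 (where E[X] = 3995843735/4294967296 ≈ 0.930). Hence R(9, 9) > 65, i.e. R(9, 9) ≥ 66.

Largest n = 65; hence R(9, 9) > 65.


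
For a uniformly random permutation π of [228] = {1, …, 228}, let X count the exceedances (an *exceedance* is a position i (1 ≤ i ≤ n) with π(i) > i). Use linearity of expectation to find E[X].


Write X = Σ_{i=1}^{228} X_i, where X_i = 1_{π(i) > i}.
For each fixed i, π(i) is uniform over {1, …, 228} (marginal of a uniform permutation), so P[π(i) > i] = (n − i)/n. Summing: Σ_{i=1}^{228} (n − i)/n = (0 + 1 + … + 227)/228 = 228(228 − 1)/(2·228) = (228 − 1)/2.
Hence E[X] = Σ_{i=1}^{228} (228 − i)/228 = 227/2 ≈ 113.500000.

E[X] = 227/2 = 113.500000.


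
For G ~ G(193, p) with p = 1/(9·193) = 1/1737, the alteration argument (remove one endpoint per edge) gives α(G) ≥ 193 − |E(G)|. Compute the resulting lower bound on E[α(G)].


E[|E(G)|] = C(193, 2)·p = 18528 · (1/1737) = 32/3.
E[α(G)] ≥ n − E[|E(G)|] = 193 − 32/3 = 547/3.
Numerically: ≈ 182.3333.
(This is only a lower bound; the true E[α(G)] may be larger.)

E[α(G)] ≥ 547/3 ≈ 182.3333.


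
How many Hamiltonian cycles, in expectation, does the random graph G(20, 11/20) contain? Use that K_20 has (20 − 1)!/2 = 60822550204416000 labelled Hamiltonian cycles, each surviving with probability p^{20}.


K_20 has (20 − 1)!/2 = 60822550204416000 labelled Hamiltonian cycles.
For each such Hamiltonian cycle H, let X_H = 1 if all 20 edges of H are present in G. Then P[X_H = 1] = p^{20} = (11/20)^{20} = 672749994932560009201/104857600000000000000000000.
Summing the indicators: E[X] = Σ_H E[X_H] = 60822550204416000 · p^{20} = 60822550204416000 · 672749994932560009201/104857600000000000000000000 = 9989836509230039246035759128621/25600000000000000000.
Numerically: E[X] ≈ 3.9023e+11.

E[X] = 60822550204416000 · (11/20)^{20} = 9989836509230039246035759128621/25600000000000000000 ≈ 3.9023e+11.


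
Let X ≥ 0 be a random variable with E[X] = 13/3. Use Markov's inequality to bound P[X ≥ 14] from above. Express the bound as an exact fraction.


μ = E[X] = 13/3, a = 14.
Markov: P[X ≥ 14] ≤ μ/a = (13/3)/14 = 13/42.
Numerically: ≈ 0.310.
(Since a = 14 > μ = 4.333, the bound 13/42 is < 1 and informative.)

P[X ≥ 14] ≤ 13/42 ≈ 0.310.


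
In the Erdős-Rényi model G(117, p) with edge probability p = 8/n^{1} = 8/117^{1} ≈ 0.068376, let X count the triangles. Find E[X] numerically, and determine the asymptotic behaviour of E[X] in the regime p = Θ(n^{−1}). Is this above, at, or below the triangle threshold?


Number of potential triangles: C(117, 3) = 260130.
Each occurs with probability p³ ≈ (0.068376)³ ≈ 3.1967772e-04.
By linearity: E[X] = C(117, 3)·p³ ≈ 260130 · 3.1967772e-04 ≈ 83.15777.
Here α = 1, so p = 8/n is exactly at the triangle threshold p ~ 1/n. Asymptotically E[X] → c³/6 = 8³/6 = 256/3 ≈ 85.33333, a bounded constant. In this regime the triangle count is asymptotically Poisson(c³/6).

E[X] ≈ 83.15777; in regime p = Θ(1/n^{1}) E[X] stays bounded (at the triangle threshold p ~ 1/n).


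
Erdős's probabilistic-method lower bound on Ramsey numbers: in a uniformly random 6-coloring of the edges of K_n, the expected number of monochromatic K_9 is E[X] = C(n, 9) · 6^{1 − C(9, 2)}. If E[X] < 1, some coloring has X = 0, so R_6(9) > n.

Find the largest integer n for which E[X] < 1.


We need C(n, 9) · 6^{1 − 36} < 1, i.e. C(n, 9) < 6^{36 − 1} = 1719070799748422591028658176.
Check values of n near the boundary:
  n = 4405: C(4405, 9) = 1706862792900636302463627150; 1706862792900636302463627150 < 1719070799748422591028658176? YES
  n = 4406: C(4406, 9) = 1710356485221788389505285700; 1710356485221788389505285700 < 1719070799748422591028658176? YES
  n = 4407: C(4407, 9) = 1713856532599459170657070050; 1713856532599459170657070050 < 1719070799748422591028658176? YES
  n = 4408: C(4408, 9) = 1717362945146264156457459600; 1717362945146264156457459600 < 1719070799748422591028658176? YES
  n = 4409: C(4409, 9) = 1720875732988608787686577131; 1720875732988608787686577131 < 1719070799748422591028658176? NO
  n = 4410: C(4410, 9) = 1724394906266704102180823710; 1724394906266704102180823710 < 1719070799748422591028658176? NO
  n = 4411: C(4411, 9) = 1727920475134582415883601405; 1727920475134582415883601405 < 1719070799748422591028658176? NO
The largest n with C(n, 9) < 1719070799748422591028658176 is n = 4408 (where E[X] = 35778394690547169926197075/35813974994758803979763712 ≈ 0.9990). Hence R_6(9) > 4408, i.e. R_6(9) ≥ 4409.

Largest n = 4408; hence R_6(9) > 4408.


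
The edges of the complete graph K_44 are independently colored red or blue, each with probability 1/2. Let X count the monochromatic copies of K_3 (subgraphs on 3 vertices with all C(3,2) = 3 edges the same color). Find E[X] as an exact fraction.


Let X = Σ_S X_S over the C(44, 3) = 13244 subsets S of size 3, where X_S = 1 if the K_3 on S is monochromatic.
For a fixed S, the K_3 on S has C(3, 2) = 3 edges. P[all 3 edges red] = (1/2)^3, and likewise for blue, so P[monochromatic] = 2·(1/2)^3 = 2^{1 − 3} = 1/4.
By linearity: E[X] = C(44, 3) · 2^{1 − 3} = 13244 · 1/4 = 3311.
Numerically: E[X] ≈ 3311.000.

E[X] = C(44,3)·2^(1−C(3,2)) = 3311 ≈ 3311.000.


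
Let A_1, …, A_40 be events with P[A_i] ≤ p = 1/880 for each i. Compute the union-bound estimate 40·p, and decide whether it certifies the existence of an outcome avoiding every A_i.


Union bound: P[∪_{i=1}^{40} A_i] ≤ Σ_i P[A_i] ≤ 40·p = 40·(1/880) = 1/22.
Numerically: 1/22 ≈ 0.0454545.
Is 1/22 < 1? YES.
Since P[∪ A_i] ≤ 1/22 < 1, the complement has P[∩ A_i^c] ≥ 1 − 1/22 = 21/22 > 0, so some outcome avoids every A_i.

40·p = 1/22 ≈ 0.0454545; existence CERTIFIED by the union bound.


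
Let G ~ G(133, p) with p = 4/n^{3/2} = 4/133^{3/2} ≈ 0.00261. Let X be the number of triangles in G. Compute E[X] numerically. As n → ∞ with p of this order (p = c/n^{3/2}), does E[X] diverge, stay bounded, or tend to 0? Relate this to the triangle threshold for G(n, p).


Number of potential triangles: C(133, 3) = 383306.
Each occurs with probability p³ ≈ (0.00261)³ ≈ 1.77357e-08.
By linearity: E[X] = C(133, 3)·p³ ≈ 383306 · 1.77357e-08 ≈ 0.007.
Since α = 3/2 > 1, p = c/n^{3/2} = o(1/n) is below the triangle threshold p ~ 1/n. Asymptotically E[X] ~ (c³/6)·n^{3(1−α)} = (4³/6)·n^{-1.5} → 0, so by Markov's inequality G has no triangles w.h.p.

E[X] ≈ 0.007; in regime p = Θ(1/n^{3/2}) E[X] tends to 0 (below the triangle threshold p ~ 1/n).


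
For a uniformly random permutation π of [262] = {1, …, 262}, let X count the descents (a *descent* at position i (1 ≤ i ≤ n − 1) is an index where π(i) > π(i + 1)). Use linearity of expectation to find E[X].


Write X = Σ X_I over i = 1, …, 261, with X_I the indicator of one descent.
There are 261 indicators.
For each fixed i, the pair (π(i), π(i+1)) is a uniformly random ordered pair of distinct values from {1, …, 262}; by symmetry P[π(i) > π(i+1)] = 1/2.
By linearity: E[X] = 261 · (1/2) = (262 − 1) · (1/2) = 261/2 ≈ 130.5000.

E[X] = 261/2 = 130.5000.


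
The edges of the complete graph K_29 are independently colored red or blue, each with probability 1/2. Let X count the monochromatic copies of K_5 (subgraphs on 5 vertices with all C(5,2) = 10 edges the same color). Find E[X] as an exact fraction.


Let X = Σ_S X_S over the C(29, 5) = 118755 subsets S of size 5, where X_S = 1 if the K_5 on S is monochromatic.
For a fixed S, the K_5 on S has C(5, 2) = 10 edges. P[all 10 edges red] = (1/2)^10, and likewise for blue, so P[monochromatic] = 2·(1/2)^10 = 2^{1 − 10} = 1/512.
By linearity: E[X] = C(29, 5) · 2^{1 − 10} = 118755 · 1/512 = 118755/512.
Numerically: E[X] ≈ 231.94336.

E[X] = C(29,5)·2^(1−C(5,2)) = 118755/512 ≈ 231.94336.


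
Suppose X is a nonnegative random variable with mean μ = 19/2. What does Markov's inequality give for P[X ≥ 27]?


μ = E[X] = 19/2, a = 27.
Markov: P[X ≥ 27] ≤ μ/a = (19/2)/27 = 19/54.
Numerically: ≈ 0.35185.
(Since a = 27 > μ = 9.50000, the bound 19/54 is < 1 and informative.)

P[X ≥ 27] ≤ 19/54 ≈ 0.35185.


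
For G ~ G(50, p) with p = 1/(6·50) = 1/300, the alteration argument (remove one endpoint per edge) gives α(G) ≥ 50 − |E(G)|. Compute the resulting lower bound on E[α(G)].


E[|E(G)|] = C(50, 2)·p = 1225 · (1/300) = 49/12.
E[α(G)] ≥ n − E[|E(G)|] = 50 − 49/12 = 551/12.
Numerically: ≈ 45.9167.
(This is only a lower bound; the true E[α(G)] may be larger.)

E[α(G)] ≥ 551/12 ≈ 45.9167.


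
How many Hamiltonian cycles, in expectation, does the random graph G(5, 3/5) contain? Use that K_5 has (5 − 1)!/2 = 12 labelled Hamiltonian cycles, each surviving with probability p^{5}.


K_5 has (5 − 1)!/2 = 12 labelled Hamiltonian cycles.
For each such Hamiltonian cycle H, let X_H = 1 if all 5 edges of H are present in G. Then P[X_H = 1] = p^{5} = (3/5)^{5} = 243/3125.
By linearity: E[X] = Σ_H E[X_H] = 12 · p^{5} = 12 · 243/3125 = 2916/3125.
Numerically: E[X] ≈ 0.9331.

E[X] = 12 · (3/5)^{5} = 2916/3125 ≈ 0.9331.


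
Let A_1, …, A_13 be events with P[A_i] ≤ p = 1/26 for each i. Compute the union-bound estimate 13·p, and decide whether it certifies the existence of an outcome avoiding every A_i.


Union bound: P[∪_{i=1}^{13} A_i] ≤ Σ_i P[A_i] ≤ 13·p = 13·(1/26) = 1/2.
Numerically: 1/2 ≈ 0.5000000.
Is 1/2 < 1? YES.
Since P[∪ A_i] ≤ 1/2 < 1, the complement has P[∩ A_i^c] ≥ 1 − 1/2 = 1/2 > 0, so some outcome avoids every A_i.

13·p = 1/2 ≈ 0.5000000; existence CERTIFIED by the union bound.


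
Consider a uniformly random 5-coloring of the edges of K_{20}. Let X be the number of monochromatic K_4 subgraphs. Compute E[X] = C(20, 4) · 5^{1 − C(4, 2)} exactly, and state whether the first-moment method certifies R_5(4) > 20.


E[X] = C(20, 4) · 5^{1 − 6} = 4845 · 5^{−5} = 4845/3125.
As a reduced fraction: E[X] = 969/625 ≈ 1.550.
Is E[X] < 1? NO.
Since E[X] ≥ 1, the first-moment bound is inconclusive at n = 20; it does NOT by itself certify R_5(4) > 20.

E[X] = 969/625 ≈ 1.550; E[X] ≥ 1; first-moment method inconclusive here.


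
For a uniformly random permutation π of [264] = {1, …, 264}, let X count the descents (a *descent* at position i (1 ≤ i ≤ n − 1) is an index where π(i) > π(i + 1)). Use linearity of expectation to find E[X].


Write X = Σ X_I over i = 1, …, 263, with X_I the indicator of one descent.
There are 263 indicators.
For each fixed i, the pair (π(i), π(i+1)) is a uniformly random ordered pair of distinct values from {1, …, 264}; by symmetry P[π(i) > π(i+1)] = 1/2.
By linearity: E[X] = 263 · (1/2) = (264 − 1) · (1/2) = 263/2 ≈ 131.500.

E[X] = 263/2 = 131.500.


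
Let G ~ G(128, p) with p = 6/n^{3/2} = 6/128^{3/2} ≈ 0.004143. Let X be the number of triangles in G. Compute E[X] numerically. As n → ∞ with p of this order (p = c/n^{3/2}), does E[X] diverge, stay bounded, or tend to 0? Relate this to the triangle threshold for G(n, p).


Number of potential triangles: C(128, 3) = 341376.
Each occurs with probability p³ ≈ (0.004143)³ ≈ 7.112281e-08.
By linearity: E[X] = C(128, 3)·p³ ≈ 341376 · 7.112281e-08 ≈ 0.0243.
Since α = 3/2 > 1, p = c/n^{3/2} = o(1/n) is below the triangle threshold p ~ 1/n. Asymptotically E[X] ~ (c³/6)·n^{3(1−α)} = (6³/6)·n^{-1.5} → 0, so by Markov's inequality G has no triangles w.h.p.

E[X] ≈ 0.0243; in regime p = Θ(1/n^{3/2}) E[X] tends to 0 (below the triangle threshold p ~ 1/n).


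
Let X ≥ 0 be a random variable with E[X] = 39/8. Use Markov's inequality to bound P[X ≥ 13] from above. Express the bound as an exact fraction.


μ = E[X] = 39/8, a = 13.
Markov: P[X ≥ 13] ≤ μ/a = (39/8)/13 = 3/8.
Numerically: ≈ 0.375.
(Since a = 13 > μ = 4.875, the bound 3/8 is < 1 and informative.)

P[X ≥ 13] ≤ 3/8 ≈ 0.375.


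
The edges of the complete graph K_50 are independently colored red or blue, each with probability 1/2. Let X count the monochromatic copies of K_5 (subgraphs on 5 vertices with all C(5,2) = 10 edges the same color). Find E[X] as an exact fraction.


Let X = Σ_S X_S over the C(50, 5) = 2118760 subsets S of size 5, where X_S = 1 if the K_5 on S is monochromatic.
For a fixed S, the K_5 on S has C(5, 2) = 10 edges. P[all 10 edges red] = (1/2)^10, and likewise for blue, so P[monochromatic] = 2·(1/2)^10 = 2^{1 − 10} = 1/512.
By linearity: E[X] = C(50, 5) · 2^{1 − 10} = 2118760 · 1/512 = 264845/64.
Numerically: E[X] ≈ 4138.203.

E[X] = C(50,5)·2^(1−C(5,2)) = 264845/64 ≈ 4138.203.


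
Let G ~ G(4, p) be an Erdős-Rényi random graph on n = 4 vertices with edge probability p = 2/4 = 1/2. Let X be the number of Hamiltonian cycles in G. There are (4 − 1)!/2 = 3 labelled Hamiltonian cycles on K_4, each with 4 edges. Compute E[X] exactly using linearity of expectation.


K_4 has (4 − 1)!/2 = 3 labelled Hamiltonian cycles.
For each such Hamiltonian cycle H, let X_H = 1 if all 4 edges of H are present in G. Then P[X_H = 1] = p^{4} = (1/2)^{4} = 1/16.
By linearity of expectation: E[X] = Σ_H E[X_H] = 3 · p^{4} = 3 · 1/16 = 3/16.
Numerically: E[X] ≈ 0.1875.

E[X] = 3 · (1/2)^{4} = 3/16 ≈ 0.1875.


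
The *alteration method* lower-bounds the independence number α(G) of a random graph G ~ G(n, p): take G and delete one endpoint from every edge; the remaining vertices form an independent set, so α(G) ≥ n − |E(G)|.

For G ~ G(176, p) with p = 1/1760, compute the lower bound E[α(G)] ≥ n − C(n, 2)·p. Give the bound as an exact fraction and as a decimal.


E[|E(G)|] = C(176, 2)·p = 15400 · (1/1760) = 35/4.
E[α(G)] ≥ n − E[|E(G)|] = 176 − 35/4 = 669/4.
Numerically: ≈ 167.2500.
(This is only a lower bound; the true E[α(G)] may be larger.)

E[α(G)] ≥ 669/4 ≈ 167.2500.


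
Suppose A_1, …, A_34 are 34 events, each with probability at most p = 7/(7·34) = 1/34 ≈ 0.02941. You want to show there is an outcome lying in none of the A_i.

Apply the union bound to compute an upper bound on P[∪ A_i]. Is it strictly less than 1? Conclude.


Union bound: P[∪_{i=1}^{34} A_i] ≤ Σ_i P[A_i] ≤ 34·p = 34·(1/34) = 1.
Numerically: 1 ≈ 1.00000.
Is 1 < 1? NO.
Since the bound 1 is ≥ 1, the union bound is uninformative here; it does NOT by itself certify existence.

34·p = 1 ≈ 1.00000; existence NOT certified by the union bound.


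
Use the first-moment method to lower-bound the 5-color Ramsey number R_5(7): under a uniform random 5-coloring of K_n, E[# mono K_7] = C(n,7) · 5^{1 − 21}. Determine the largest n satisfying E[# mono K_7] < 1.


We need C(n, 7) · 5^{1 − 21} < 1, i.e. C(n, 7) < 5^{21 − 1} = 95367431640625.
Check values of n near the boundary:
  n = 334: C(334, 7) = 86359460961576; 86359460961576 < 95367431640625? YES
  n = 335: C(335, 7) = 88202498238195; 88202498238195 < 95367431640625? YES
  n = 336: C(336, 7) = 90079147136880; 90079147136880 < 95367431640625? YES
  n = 337: C(337, 7) = 91989916924632; 91989916924632 < 95367431640625? YES
  n = 338: C(338, 7) = 93935323022736; 93935323022736 < 95367431640625? YES
  n = 339: C(339, 7) = 95915887062372; 95915887062372 < 95367431640625? NO
  n = 340: C(340, 7) = 97932136940560; 97932136940560 < 95367431640625? NO
The largest n with C(n, 7) < 95367431640625 is n = 338 (where E[X] = 93935323022736/95367431640625 ≈ 0.98498). Hence R_5(7) > 338, i.e. R_5(7) ≥ 339.

Largest n = 338; hence R_5(7) > 338.


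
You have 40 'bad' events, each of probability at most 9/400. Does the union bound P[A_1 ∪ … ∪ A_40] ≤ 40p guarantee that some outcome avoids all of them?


Union bound: P[∪_{i=1}^{40} A_i] ≤ Σ_i P[A_i] ≤ 40·p = 40·(9/400) = 9/10.
Numerically: 9/10 ≈ 0.9000000.
Is 9/10 < 1? YES.
Since P[∪ A_i] ≤ 9/10 < 1, the complement has P[∩ A_i^c] ≥ 1 − 9/10 = 1/10 > 0, so some outcome avoids every A_i.

40·p = 9/10 ≈ 0.9000000; existence CERTIFIED by the union bound.


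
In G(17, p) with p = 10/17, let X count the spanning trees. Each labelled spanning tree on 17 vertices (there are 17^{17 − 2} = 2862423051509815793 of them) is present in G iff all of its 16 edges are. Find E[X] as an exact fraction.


K_17 has 17^{17 − 2} = 2862423051509815793 labelled spanning trees.
For each such spanning tree H, let X_H = 1 if all 16 edges of H are present in G. Then P[X_H = 1] = p^{16} = (10/17)^{16} = 10000000000000000/48661191875666868481.
By linearity of expectation: E[X] = Σ_H E[X_H] = 2862423051509815793 · p^{16} = 2862423051509815793 · 10000000000000000/48661191875666868481 = 10000000000000000/17.
Numerically: E[X] ≈ 5.8824e+14.

E[X] = 2862423051509815793 · (10/17)^{16} = 10000000000000000/17 ≈ 5.8824e+14.


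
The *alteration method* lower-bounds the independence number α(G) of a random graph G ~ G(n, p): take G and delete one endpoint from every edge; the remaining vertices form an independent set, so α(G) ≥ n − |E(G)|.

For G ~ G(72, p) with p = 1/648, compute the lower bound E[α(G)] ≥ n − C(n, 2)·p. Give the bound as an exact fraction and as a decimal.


E[|E(G)|] = C(72, 2)·p = 2556 · (1/648) = 71/18.
E[α(G)] ≥ n − E[|E(G)|] = 72 − 71/18 = 1225/18.
Numerically: ≈ 68.0556.
(This is only a lower bound; the true E[α(G)] may be larger.)

E[α(G)] ≥ 1225/18 ≈ 68.0556.


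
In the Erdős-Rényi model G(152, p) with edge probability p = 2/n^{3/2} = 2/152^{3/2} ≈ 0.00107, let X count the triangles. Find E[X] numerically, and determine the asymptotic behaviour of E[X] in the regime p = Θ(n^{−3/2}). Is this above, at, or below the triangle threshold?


Number of potential triangles: C(152, 3) = 573800.
Each occurs with probability p³ ≈ (0.00107)³ ≈ 1.21561e-09.
By linearity: E[X] = C(152, 3)·p³ ≈ 573800 · 1.21561e-09 ≈ 0.001.
Since α = 3/2 > 1, p = c/n^{3/2} = o(1/n) is below the triangle threshold p ~ 1/n. Asymptotically E[X] ~ (c³/6)·n^{3(1−α)} = (2³/6)·n^{-1.5} → 0, so by Markov's inequality G has no triangles w.h.p.

E[X] ≈ 0.001; in regime p = Θ(1/n^{3/2}) E[X] tends to 0 (below the triangle threshold p ~ 1/n).


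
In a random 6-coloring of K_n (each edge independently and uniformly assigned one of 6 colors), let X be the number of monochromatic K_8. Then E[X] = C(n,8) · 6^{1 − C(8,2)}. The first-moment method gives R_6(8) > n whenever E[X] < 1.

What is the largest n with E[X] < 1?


We need C(n, 8) · 6^{1 − 28} < 1, i.e. C(n, 8) < 6^{28 − 1} = 1023490369077469249536.
Check values of n near the boundary:
  n = 1594: C(1594, 8) = 1015652773590544255167; 1015652773590544255167 < 1023490369077469249536? YES
  n = 1595: C(1595, 8) = 1020772636343363633895; 1020772636343363633895 < 1023490369077469249536? YES
  n = 1596: C(1596, 8) = 1025915067760710553965; 1025915067760710553965 < 1023490369077469249536? NO
  n = 1597: C(1597, 8) = 1031080153060953275445; 1031080153060953275445 < 1023490369077469249536? NO
The largest n with C(n, 8) < 1023490369077469249536 is n = 1595 (where E[X] = 113419181815929292655/113721152119718805504 ≈ 0.9973446). Hence R_6(8) > 1595, i.e. R_6(8) ≥ 1596.

Largest n = 1595; hence R_6(8) > 1595.


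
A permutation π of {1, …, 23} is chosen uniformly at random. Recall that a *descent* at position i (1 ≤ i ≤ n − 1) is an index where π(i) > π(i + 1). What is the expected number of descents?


Write X = Σ X_I over i = 1, …, 22, with X_I the indicator of one descent.
There are 22 indicators.
For each fixed i, the pair (π(i), π(i+1)) is a uniformly random ordered pair of distinct values from {1, …, 23}; by symmetry P[π(i) > π(i+1)] = 1/2.
By linearity: E[X] = 22 · (1/2) = (23 − 1) · (1/2) = 11 ≈ 11.00000.

E[X] = 11 = 11.00000.


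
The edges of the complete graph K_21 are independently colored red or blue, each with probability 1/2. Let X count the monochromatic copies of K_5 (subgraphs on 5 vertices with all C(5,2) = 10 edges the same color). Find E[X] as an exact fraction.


Let X = Σ_S X_S over the C(21, 5) = 20349 subsets S of size 5, where X_S = 1 if the K_5 on S is monochromatic.
For a fixed S, the K_5 on S has C(5, 2) = 10 edges. P[all 10 edges red] = (1/2)^10, and likewise for blue, so P[monochromatic] = 2·(1/2)^10 = 2^{1 − 10} = 1/512.
Summing: E[X] = C(21, 5) · 2^{1 − 10} = 20349 · 1/512 = 20349/512.
Numerically: E[X] ≈ 39.74414.

E[X] = C(21,5)·2^(1−C(5,2)) = 20349/512 ≈ 39.74414.


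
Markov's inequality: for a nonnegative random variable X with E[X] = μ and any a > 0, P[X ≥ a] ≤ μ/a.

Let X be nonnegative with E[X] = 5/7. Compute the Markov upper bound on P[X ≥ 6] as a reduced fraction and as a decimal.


μ = E[X] = 5/7, a = 6.
Markov: P[X ≥ 6] ≤ μ/a = (5/7)/6 = 5/42.
Numerically: ≈ 0.119.
(Since a = 6 > μ = 0.714, the bound 5/42 is < 1 and informative.)

P[X ≥ 6] ≤ 5/42 ≈ 0.119.


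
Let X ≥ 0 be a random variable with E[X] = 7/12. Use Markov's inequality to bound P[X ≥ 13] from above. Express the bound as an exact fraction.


μ = E[X] = 7/12, a = 13.
Markov: P[X ≥ 13] ≤ μ/a = (7/12)/13 = 7/156.
Numerically: ≈ 0.0449.
(Since a = 13 > μ = 0.5833, the bound 7/156 is < 1 and informative.)

P[X ≥ 13] ≤ 7/156 ≈ 0.0449.


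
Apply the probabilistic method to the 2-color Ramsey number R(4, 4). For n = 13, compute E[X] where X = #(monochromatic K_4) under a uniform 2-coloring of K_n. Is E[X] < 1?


E[X] = C(13, 4) · 2^{1 − 6} = 715 · 2^{−5} = 715/32.
As a reduced fraction: E[X] = 715/32 ≈ 22.34375.
Is E[X] < 1? NO.
Since E[X] ≥ 1, the first-moment bound is inconclusive at n = 13; it does NOT by itself certify R(4, 4) > 13.

E[X] = 715/32 ≈ 22.34375; E[X] ≥ 1; first-moment method inconclusive here.


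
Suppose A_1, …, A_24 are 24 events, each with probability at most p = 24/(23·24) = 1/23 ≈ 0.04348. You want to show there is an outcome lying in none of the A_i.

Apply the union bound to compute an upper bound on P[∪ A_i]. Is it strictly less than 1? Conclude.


Union bound: P[∪_{i=1}^{24} A_i] ≤ Σ_i P[A_i] ≤ 24·p = 24·(1/23) = 24/23.
Numerically: 24/23 ≈ 1.04348.
Is 24/23 < 1? NO.
Since the bound 24/23 is ≥ 1, the union bound is uninformative here; it does NOT by itself certify existence.

24·p = 24/23 ≈ 1.04348; existence NOT certified by the union bound.


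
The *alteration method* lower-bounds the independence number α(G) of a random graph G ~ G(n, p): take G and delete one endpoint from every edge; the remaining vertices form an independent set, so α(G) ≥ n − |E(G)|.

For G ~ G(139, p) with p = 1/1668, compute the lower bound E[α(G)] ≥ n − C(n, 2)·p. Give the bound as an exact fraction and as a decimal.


E[|E(G)|] = C(139, 2)·p = 9591 · (1/1668) = 23/4.
E[α(G)] ≥ n − E[|E(G)|] = 139 − 23/4 = 533/4.
Numerically: ≈ 133.25000.
(This is only a lower bound; the true E[α(G)] may be larger.)

E[α(G)] ≥ 533/4 ≈ 133.25000.


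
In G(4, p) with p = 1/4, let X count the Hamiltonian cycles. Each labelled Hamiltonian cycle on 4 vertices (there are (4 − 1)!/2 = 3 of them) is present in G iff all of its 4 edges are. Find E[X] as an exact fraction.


K_4 has (4 − 1)!/2 = 3 labelled Hamiltonian cycles.
For each such Hamiltonian cycle H, let X_H = 1 if all 4 edges of H are present in G. Then P[X_H = 1] = p^{4} = (1/4)^{4} = 1/256.
By linearity: E[X] = Σ_H E[X_H] = 3 · p^{4} = 3 · 1/256 = 3/256.
Numerically: E[X] ≈ 0.0117188.

E[X] = 3 · (1/4)^{4} = 3/256 ≈ 0.0117188.


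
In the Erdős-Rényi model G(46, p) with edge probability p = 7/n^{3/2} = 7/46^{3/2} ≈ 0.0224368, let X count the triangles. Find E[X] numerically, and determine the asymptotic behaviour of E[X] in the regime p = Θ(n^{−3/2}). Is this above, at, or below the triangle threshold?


Number of potential triangles: C(46, 3) = 15180.
Each occurs with probability p³ ≈ (0.0224368)³ ≈ 1.12949387e-05.
By linearity: E[X] = C(46, 3)·p³ ≈ 15180 · 1.12949387e-05 ≈ 0.171457.
Since α = 3/2 > 1, p = c/n^{3/2} = o(1/n) is below the triangle threshold p ~ 1/n. Asymptotically E[X] ~ (c³/6)·n^{3(1−α)} = (7³/6)·n^{-1.5} → 0, so by Markov's inequality G has no triangles w.h.p.

E[X] ≈ 0.171457; in regime p = Θ(1/n^{3/2}) E[X] tends to 0 (below the triangle threshold p ~ 1/n).


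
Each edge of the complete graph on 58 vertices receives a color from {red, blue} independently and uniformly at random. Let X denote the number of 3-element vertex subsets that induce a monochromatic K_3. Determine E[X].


Let X = Σ_S X_S over the C(58, 3) = 30856 subsets S of size 3, where X_S = 1 if the K_3 on S is monochromatic.
For a fixed S, the K_3 on S has C(3, 2) = 3 edges. P[all 3 edges red] = (1/2)^3, and likewise for blue, so P[monochromatic] = 2·(1/2)^3 = 2^{1 − 3} = 1/4.
By linearity: E[X] = C(58, 3) · 2^{1 − 3} = 30856 · 1/4 = 7714.
Numerically: E[X] ≈ 7714.0000.

E[X] = C(58,3)·2^(1−C(3,2)) = 7714 ≈ 7714.0000.


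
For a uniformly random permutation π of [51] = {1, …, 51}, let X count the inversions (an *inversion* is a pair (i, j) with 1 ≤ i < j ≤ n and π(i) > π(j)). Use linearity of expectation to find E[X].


Write X = Σ X_I over the C(51, 2) = 1275 pairs i < j, with X_I the indicator of one inversion.
There are 1275 indicators.
For each fixed pair i < j, the values π(i) and π(j) are two distinct elements of {1, …, 51} in uniformly random order; by symmetry P[π(i) > π(j)] = 1/2.
By linearity: E[X] = 1275 · (1/2) = C(51, 2) · (1/2) = 1275/2 = 1275/2 ≈ 637.500000.

E[X] = 1275/2 = 637.500000.


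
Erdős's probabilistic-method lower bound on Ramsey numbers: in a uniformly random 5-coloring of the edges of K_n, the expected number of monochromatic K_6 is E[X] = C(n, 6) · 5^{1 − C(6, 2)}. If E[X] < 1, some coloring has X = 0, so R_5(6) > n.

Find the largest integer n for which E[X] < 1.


We need C(n, 6) · 5^{1 − 15} < 1, i.e. C(n, 6) < 5^{15 − 1} = 6103515625.
Check values of n near the boundary:
  n = 127: C(127, 6) = 5169379425; 5169379425 < 6103515625? YES
  n = 128: C(128, 6) = 5423611200; 5423611200 < 6103515625? YES
  n = 129: C(129, 6) = 5688177600; 5688177600 < 6103515625? YES
  n = 130: C(130, 6) = 5963412000; 5963412000 < 6103515625? YES
  n = 131: C(131, 6) = 6249655776; 6249655776 < 6103515625? NO
The largest n with C(n, 6) < 6103515625 is n = 130 (where E[X] = 47707296/48828125 ≈ 0.9770). Hence R_5(6) > 130, i.e. R_5(6) ≥ 131.

Largest n = 130; hence R_5(6) > 130.


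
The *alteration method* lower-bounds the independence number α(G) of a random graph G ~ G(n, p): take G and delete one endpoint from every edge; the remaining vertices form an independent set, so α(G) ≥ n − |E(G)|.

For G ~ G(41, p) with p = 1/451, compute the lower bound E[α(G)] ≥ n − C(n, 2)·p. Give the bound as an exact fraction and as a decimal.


E[|E(G)|] = C(41, 2)·p = 820 · (1/451) = 20/11.
E[α(G)] ≥ n − E[|E(G)|] = 41 − 20/11 = 431/11.
Numerically: ≈ 39.182.
(This is only a lower bound; the true E[α(G)] may be larger.)

E[α(G)] ≥ 431/11 ≈ 39.182.


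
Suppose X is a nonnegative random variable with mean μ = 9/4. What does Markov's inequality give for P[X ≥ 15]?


μ = E[X] = 9/4, a = 15.
Markov: P[X ≥ 15] ≤ μ/a = (9/4)/15 = 3/20.
Numerically: ≈ 0.150.
(Since a = 15 > μ = 2.250, the bound 3/20 is < 1 and informative.)

P[X ≥ 15] ≤ 3/20 ≈ 0.150.


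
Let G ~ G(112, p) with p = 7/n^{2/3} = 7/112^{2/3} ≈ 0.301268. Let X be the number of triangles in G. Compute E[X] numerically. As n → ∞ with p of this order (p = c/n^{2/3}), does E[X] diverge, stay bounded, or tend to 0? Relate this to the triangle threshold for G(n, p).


Number of potential triangles: C(112, 3) = 227920.
Each occurs with probability p³ ≈ (0.301268)³ ≈ 2.73437500e-02.
By linearity: E[X] = C(112, 3)·p³ ≈ 227920 · 2.73437500e-02 ≈ 6232.187500.
Since α = 2/3 < 1, p = c/n^{2/3} ≫ 1/n is above the triangle threshold p ~ 1/n. Asymptotically E[X] ~ (c³/6)·n^{3(1−α)} = (7³/6)·n^{1} → ∞; triangles are abundant w.h.p.

E[X] ≈ 6232.187500; in regime p = Θ(1/n^{2/3}) E[X] diverges (above the triangle threshold p ~ 1/n).


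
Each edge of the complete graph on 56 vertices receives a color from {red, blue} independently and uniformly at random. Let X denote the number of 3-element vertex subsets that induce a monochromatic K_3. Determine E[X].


Let X = Σ_S X_S over the C(56, 3) = 27720 subsets S of size 3, where X_S = 1 if the K_3 on S is monochromatic.
For a fixed S, the K_3 on S has C(3, 2) = 3 edges. P[all 3 edges red] = (1/2)^3, and likewise for blue, so P[monochromatic] = 2·(1/2)^3 = 2^{1 − 3} = 1/4.
Summing: E[X] = C(56, 3) · 2^{1 − 3} = 27720 · 1/4 = 6930.
Numerically: E[X] ≈ 6930.0000.

E[X] = C(56,3)·2^(1−C(3,2)) = 6930 ≈ 6930.0000.


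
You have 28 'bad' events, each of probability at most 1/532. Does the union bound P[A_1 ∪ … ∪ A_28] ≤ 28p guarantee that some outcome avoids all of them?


Union bound: P[∪_{i=1}^{28} A_i] ≤ Σ_i P[A_i] ≤ 28·p = 28·(1/532) = 1/19.
Numerically: 1/19 ≈ 0.052632.
Is 1/19 < 1? YES.
Since P[∪ A_i] ≤ 1/19 < 1, the complement has P[∩ A_i^c] ≥ 1 − 1/19 = 18/19 > 0, so some outcome avoids every A_i.

28·p = 1/19 ≈ 0.052632; existence CERTIFIED by the union bound.


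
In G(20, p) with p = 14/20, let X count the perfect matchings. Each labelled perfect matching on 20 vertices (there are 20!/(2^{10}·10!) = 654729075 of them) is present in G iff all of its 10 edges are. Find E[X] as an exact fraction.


K_20 has 20!/(2^{10}·10!) = 654729075 labelled perfect matchings.
For each such perfect matching H, let X_H = 1 if all 10 edges of H are present in G. Then P[X_H = 1] = p^{10} = (7/10)^{10} = 282475249/10000000000.
Summing the indicators: E[X] = Σ_H E[X_H] = 654729075 · p^{10} = 654729075 · 282475249/10000000000 = 7397790339526587/400000000.
Numerically: E[X] ≈ 1.8494e+07.

E[X] = 654729075 · (7/10)^{10} = 7397790339526587/400000000 ≈ 1.8494e+07.
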